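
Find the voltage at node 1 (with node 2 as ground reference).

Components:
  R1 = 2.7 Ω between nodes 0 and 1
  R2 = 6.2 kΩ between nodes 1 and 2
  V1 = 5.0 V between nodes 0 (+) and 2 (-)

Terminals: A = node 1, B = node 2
Nodal analysis, taking node 2 as the 0 V reference.
Source V1 fixes V_0 = 5 V.
KCL at each unknown node (sum of currents leaving = 0; resistances in Ω):
  Node 1: (V_1 - 5)/2.7 + (V_1 - 0)/6200 = 0
Collecting terms: 0.3705 × V_1 = 1.852  =>  V_1 = 4.998 V
The requested potential is V_1 = 4.998 V.

Final answer: V_1 = 4.998 V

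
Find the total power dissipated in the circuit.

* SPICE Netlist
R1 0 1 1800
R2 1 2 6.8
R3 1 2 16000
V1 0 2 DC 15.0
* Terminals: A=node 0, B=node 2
Nodal analysis, taking node 2 as the 0 V reference.
Source V1 fixes V_0 = 15 V.
KCL at each unknown node (sum of currents leaving = 0; resistances in Ω):
  Node 1: (V_1 - 15)/1800 + (V_1 - 0)/6.8 + (V_1 - 0)/16000 = 0
Collecting terms: 0.1477 × V_1 = 0.008333  =>  V_1 = 0.05643 V
Power in each resistor, P = (ΔV)²/R:
  P_R1 = (15 - 0.05643)²/1800 = 0.1241 W
  P_R2 = (0.05643 - 0)²/6.8 = 0.0004683 W
  P_R3 = (0.05643 - 0)²/16000 = 0.000000199 W
P_total = P_R1 + P_R2 + P_R3 = 0.1245 W

Final answer: 0.1245 W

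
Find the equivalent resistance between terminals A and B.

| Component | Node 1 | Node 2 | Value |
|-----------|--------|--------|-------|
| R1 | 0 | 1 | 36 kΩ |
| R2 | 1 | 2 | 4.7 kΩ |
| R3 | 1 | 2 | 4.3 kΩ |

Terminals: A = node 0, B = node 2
Reduce the network between node 0 (A) and node 2 (B) by series/parallel combination:
  Rp1 = R2 ‖ R3 (parallel, both between nodes 1 and 2) = 1/(1/4700 + 1/4300) = 2246 Ω
  Rs1 = R1 + Rp1 (series, joined only at node 1) = 36000 + 2246 = 38250 Ω
R_eq = 38.25 kΩ

Final answer: 38.25 kΩ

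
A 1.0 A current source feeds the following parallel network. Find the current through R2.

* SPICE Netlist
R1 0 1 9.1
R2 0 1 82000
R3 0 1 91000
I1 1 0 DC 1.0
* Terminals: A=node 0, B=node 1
All resistors sit directly between nodes 0 and 1, so they are in parallel and share one voltage V; the full source current 1 A splits among them.
1/R_par = 1/9.1 + 1/82000 + 1/91000 = 0.1099 S  =>  R_par = 9.098 Ω
V = I × R_par = 1 × 9.098 = 9.098 V
I_R2 = V/R2 = 9.098/82000 = 0.000111 A

Final answer: 0.000111 A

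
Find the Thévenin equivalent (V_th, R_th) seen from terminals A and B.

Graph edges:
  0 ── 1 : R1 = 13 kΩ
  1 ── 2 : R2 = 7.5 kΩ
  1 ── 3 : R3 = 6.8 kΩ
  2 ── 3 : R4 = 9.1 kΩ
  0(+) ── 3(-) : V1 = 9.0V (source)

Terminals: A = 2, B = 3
Step 1 — V_th is the open-circuit voltage V_A - V_B (nothing connected across the terminals).
Nodal analysis, taking node 3 as the 0 V reference.
Source V1 fixes V_0 = 9 V.
KCL at each unknown node (sum of currents leaving = 0; resistances in Ω):
  Node 1: (V_1 - 9)/13000 + (V_1 - V_2)/7500 + (V_1 - 0)/6800 = 0
  Node 2: (V_2 - V_1)/7500 + (V_2 - 0)/9100 = 0
Collecting terms (coefficients in siemens):
  0.0003573·V_1 - 0.0001333·V_2 = 0.0006923
  0.0002432·V_2 - 0.0001333·V_1 = 0
Determinant D = (0.0003573)(0.0002432) - (-0.0001333)(-0.0001333) = 0.00000006913
V_1 = [(0.0006923)(0.0002432) - (-0.0001333)(0)]/D = 2.436 V
V_2 = [(0.0003573)(0) - (0.0006923)(-0.0001333)]/D = 1.335 V
V_th = V_2 - V_3 = 1.335 - 0 = 1.335 V
Step 2 — R_th: zero the source — replace V1 by a short circuit (node 3 merges into node 0) — and find the resistance seen between A (node 2) and B (node 0).
Reduce the network between node 2 (A) and node 0 (B) by series/parallel combination:
  Rp1 = R1 ‖ R3 (parallel, both between nodes 0 and 1) = 1/(1/13000 + 1/6800) = 4465 Ω
  Rs1 = R2 + Rp1 (series, joined only at node 1) = 7500 + 4465 = 11960 Ω
  Rp2 = R4 ‖ Rs1 (parallel, both between nodes 0 and 2) = 1/(1/9100 + 1/11960) = 5169 Ω
R_th = 5.169 kΩ

Final answer: V_th = 1.335 V, R_th = 5.169 kΩ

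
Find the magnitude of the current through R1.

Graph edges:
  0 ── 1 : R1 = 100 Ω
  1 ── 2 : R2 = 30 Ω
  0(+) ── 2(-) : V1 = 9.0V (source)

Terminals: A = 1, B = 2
Nodal analysis, taking node 2 as the 0 V reference.
Source V1 fixes V_0 = 9 V.
KCL at each unknown node (sum of currents leaving = 0; resistances in Ω):
  Node 1: (V_1 - 9)/100 + (V_1 - 0)/30 = 0
Collecting terms: 0.04333 × V_1 = 0.09  =>  V_1 = 2.077 V
I_R1 = (V_0 - V_1)/R1 = (9 - 2.077)/100 = 0.06923 A
|I_R1| = 0.06923 A

Final answer: |I_R1| = 0.06923 A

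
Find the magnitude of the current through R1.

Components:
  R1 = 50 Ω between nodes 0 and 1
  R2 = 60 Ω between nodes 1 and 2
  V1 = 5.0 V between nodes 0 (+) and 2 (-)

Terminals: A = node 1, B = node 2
Nodal analysis, taking node 2 as the 0 V reference.
Source V1 fixes V_0 = 5 V.
KCL at each unknown node (sum of currents leaving = 0; resistances in Ω):
  Node 1: (V_1 - 5)/50 + (V_1 - 0)/60 = 0
Collecting terms: 0.03667 × V_1 = 0.1  =>  V_1 = 2.727 V
I_R1 = (V_0 - V_1)/R1 = (5 - 2.727)/50 = 0.04545 A
|I_R1| = 0.04545 A

Final answer: |I_R1| = 0.04545 A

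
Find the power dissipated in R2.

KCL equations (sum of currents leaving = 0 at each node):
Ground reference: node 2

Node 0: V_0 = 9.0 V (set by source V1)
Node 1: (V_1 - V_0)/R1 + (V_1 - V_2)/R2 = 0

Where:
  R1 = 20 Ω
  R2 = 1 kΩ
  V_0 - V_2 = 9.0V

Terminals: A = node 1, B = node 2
Nodal analysis, taking node 2 as the 0 V reference.
Source V1 fixes V_0 = 9 V.
KCL at each unknown node (sum of currents leaving = 0; resistances in Ω):
  Node 1: (V_1 - 9)/20 + (V_1 - 0)/1000 = 0
Collecting terms: 0.051 × V_1 = 0.45  =>  V_1 = 8.824 V
I_R2 = (V_1 - V_2)/R2 = (8.824 - 0)/1000 = 0.008824 A
P_R2 = I_R2² × R2 = (0.008824)² × 1000 = 0.07785 W

Final answer: 0.07785 W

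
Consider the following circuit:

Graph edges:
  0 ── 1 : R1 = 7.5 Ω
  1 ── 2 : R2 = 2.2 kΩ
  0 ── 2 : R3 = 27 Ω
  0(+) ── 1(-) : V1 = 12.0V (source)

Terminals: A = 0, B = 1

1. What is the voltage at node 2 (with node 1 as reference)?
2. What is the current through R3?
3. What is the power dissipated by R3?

Nodal analysis, taking node 1 as the 0 V reference.
Source V1 fixes V_0 = 12 V.
KCL at each unknown node (sum of currents leaving = 0; resistances in Ω):
  Node 2: (V_2 - 0)/2200 + (V_2 - 12)/27 = 0
Collecting terms: 0.03749 × V_2 = 0.4444  =>  V_2 = 11.85 V
Part 1:
  Read off the nodal solution: V_2 = 11.85 V
Part 2:
  I_R3 = (V_0 - V_2)/R3 = (12 - 11.85)/27 = 0.005388 A
  Magnitude: I_R3 = 0.005388 A
Part 3:
  I_R3 = (V_0 - V_2)/R3 = (12 - 11.85)/27 = 0.005388 A
  P_R3 = I_R3² × R3 = (0.005388)² × 27 = 0.0007839 W

Final answers:
1. V_2 = 11.85 V
2. I_R3 = 0.005388 A
3. P_R3 = 0.0007839 W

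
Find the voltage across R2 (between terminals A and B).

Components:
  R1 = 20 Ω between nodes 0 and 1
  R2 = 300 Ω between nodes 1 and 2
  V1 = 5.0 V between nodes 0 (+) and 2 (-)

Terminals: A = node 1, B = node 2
R1 and R2 are in series across V1 (node 0 → node 1 → node 2), and the output A–B is taken across R2, so this is a voltage divider.
Series current: I = V1/(R1 + R2) = 5/(20 + 300) = 5/320 = 0.01562 A
V_R2 = I × R2 = V1 × R2/(R1 + R2) = 5 × 300/320 = 4.688 V

Final answer: 4.688 V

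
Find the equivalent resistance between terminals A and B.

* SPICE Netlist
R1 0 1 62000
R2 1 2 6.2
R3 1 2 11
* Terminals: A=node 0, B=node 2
Reduce the network between node 0 (A) and node 2 (B) by series/parallel combination:
  Rp1 = R2 ‖ R3 (parallel, both between nodes 1 and 2) = 1/(1/6.2 + 1/11) = 3.965 Ω
  Rs1 = R1 + Rp1 (series, joined only at node 1) = 62000 + 3.965 = 62000 Ω
R_eq = 62 kΩ

Final answer: 62 kΩ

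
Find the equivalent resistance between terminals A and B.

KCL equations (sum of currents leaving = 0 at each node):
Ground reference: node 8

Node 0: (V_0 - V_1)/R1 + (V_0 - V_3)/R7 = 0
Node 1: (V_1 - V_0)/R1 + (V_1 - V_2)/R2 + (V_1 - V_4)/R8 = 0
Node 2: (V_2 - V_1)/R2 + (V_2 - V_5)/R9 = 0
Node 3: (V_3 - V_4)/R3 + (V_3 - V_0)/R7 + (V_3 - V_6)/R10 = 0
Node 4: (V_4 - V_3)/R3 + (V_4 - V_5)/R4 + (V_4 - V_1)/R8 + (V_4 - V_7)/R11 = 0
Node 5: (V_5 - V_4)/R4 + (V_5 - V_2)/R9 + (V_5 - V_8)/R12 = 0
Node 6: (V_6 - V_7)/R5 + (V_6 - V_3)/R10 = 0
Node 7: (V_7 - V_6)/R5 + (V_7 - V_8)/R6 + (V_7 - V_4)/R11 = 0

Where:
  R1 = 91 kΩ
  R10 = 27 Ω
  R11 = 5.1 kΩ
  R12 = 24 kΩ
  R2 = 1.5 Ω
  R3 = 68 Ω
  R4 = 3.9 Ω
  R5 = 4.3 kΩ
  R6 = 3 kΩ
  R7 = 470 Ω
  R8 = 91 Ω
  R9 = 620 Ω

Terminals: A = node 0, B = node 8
The network is not a plain series/parallel combination. Inject a 1 A test current into terminal A (node 0) and return it from terminal B (node 8); then R_eq = V_A / (1 A).
Nodal analysis, taking node 8 as the 0 V reference.
Current source I_test pushes 1 A into node 0 and draws it out of node 8.
KCL at each unknown node (sum of currents leaving = 0; resistances in Ω):
  Node 0: (V_0 - V_1)/91000 + (V_0 - V_3)/470 - 1 = 0
  Node 1: (V_1 - V_0)/91000 + (V_1 - V_2)/1.5 + (V_1 - V_4)/91 = 0
  Node 2: (V_2 - V_1)/1.5 + (V_2 - V_5)/620 = 0
  Node 3: (V_3 - V_0)/470 + (V_3 - V_4)/68 + (V_3 - V_6)/27 = 0
  Node 4: (V_4 - V_1)/91 + (V_4 - V_3)/68 + (V_4 - V_5)/3.9 + (V_4 - V_7)/5100 = 0
  Node 5: (V_5 - V_2)/620 + (V_5 - V_4)/3.9 + (V_5 - 0)/24000 = 0
  Node 6: (V_6 - V_3)/27 + (V_6 - V_7)/4300 = 0
  Node 7: (V_7 - V_4)/5100 + (V_7 - V_6)/4300 + (V_7 - 0)/3000 = 0
Collecting terms (coefficients in siemens):
  0.002139·V_0 - 0.00001099·V_1 - 0.002128·V_3 = 1
  0.6777·V_1 - 0.00001099·V_0 - 0.6667·V_2 - 0.01099·V_4 = 0
  0.6683·V_2 - 0.6667·V_1 - 0.001613·V_5 = 0
  0.05387·V_3 - 0.002128·V_0 - 0.01471·V_4 - 0.03704·V_6 = 0
  0.2823·V_4 - 0.01099·V_1 - 0.01471·V_3 - 0.2564·V_5 - 0.0001961·V_7 = 0
  0.2581·V_5 - 0.001613·V_2 - 0.2564·V_4 = 0
  0.03727·V_6 - 0.03704·V_3 - 0.0002326·V_7 = 0
  0.000762·V_7 - 0.0001961·V_4 - 0.0002326·V_6 = 0
Solving these 8 simultaneous equations (Gaussian elimination) gives:
  V_0 = 4857 V, V_1 = 4353 V, V_2 = 4353 V, V_3 = 4390 V
  V_4 = 4352 V, V_5 = 4352 V, V_6 = 4378 V, V_7 = 2456 V
R_eq = V_0 / 1 A = 4857 Ω = 4.857 kΩ

Final answer: 4.857 kΩ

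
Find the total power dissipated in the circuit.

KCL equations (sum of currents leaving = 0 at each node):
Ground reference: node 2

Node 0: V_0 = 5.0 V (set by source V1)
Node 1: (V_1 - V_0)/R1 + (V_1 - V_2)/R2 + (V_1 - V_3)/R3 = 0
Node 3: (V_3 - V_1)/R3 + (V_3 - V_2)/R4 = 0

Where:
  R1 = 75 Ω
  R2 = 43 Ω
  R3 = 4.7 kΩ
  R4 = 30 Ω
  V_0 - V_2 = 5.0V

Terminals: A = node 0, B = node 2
Nodal analysis, taking node 2 as the 0 V reference.
Source V1 fixes V_0 = 5 V.
KCL at each unknown node (sum of currents leaving = 0; resistances in Ω):
  Node 1: (V_1 - 5)/75 + (V_1 - 0)/43 + (V_1 - V_3)/4700 = 0
  Node 3: (V_3 - V_1)/4700 + (V_3 - 0)/30 = 0
Collecting terms (coefficients in siemens):
  0.0368·V_1 - 0.0002128·V_3 = 0.06667
  0.03355·V_3 - 0.0002128·V_1 = 0
Determinant D = (0.0368)(0.03355) - (-0.0002128)(-0.0002128) = 0.001235
V_1 = [(0.06667)(0.03355) - (-0.0002128)(0)]/D = 1.812 V
V_3 = [(0.0368)(0) - (0.06667)(-0.0002128)]/D = 0.01149 V
Power in each resistor, P = (ΔV)²/R:
  P_R1 = (5 - 1.812)²/75 = 0.1355 W
  P_R2 = (1.812 - 0)²/43 = 0.07632 W
  P_R3 = (1.812 - 0.01149)²/4700 = 0.0006894 W
  P_R4 = (0 - 0.01149)²/30 = 0.000004401 W
P_total = P_R1 + P_R2 + P_R3 + P_R4 = 0.2126 W

Final answer: 0.2126 W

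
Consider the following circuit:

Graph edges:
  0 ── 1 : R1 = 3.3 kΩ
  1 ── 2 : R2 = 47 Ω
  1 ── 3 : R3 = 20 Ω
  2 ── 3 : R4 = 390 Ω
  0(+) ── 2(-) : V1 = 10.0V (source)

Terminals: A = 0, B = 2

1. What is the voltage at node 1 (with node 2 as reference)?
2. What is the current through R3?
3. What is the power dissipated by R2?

Nodal analysis, taking node 2 as the 0 V reference.
Source V1 fixes V_0 = 10 V.
KCL at each unknown node (sum of currents leaving = 0; resistances in Ω):
  Node 1: (V_1 - 10)/3300 + (V_1 - 0)/47 + (V_1 - V_3)/20 = 0
  Node 3: (V_3 - V_1)/20 + (V_3 - 0)/390 = 0
Collecting terms (coefficients in siemens):
  0.07158·V_1 - 0.05·V_3 = 0.00303
  0.05256·V_3 - 0.05·V_1 = 0
Determinant D = (0.07158)(0.05256) - (-0.05)(-0.05) = 0.001263
V_1 = [(0.00303)(0.05256) - (-0.05)(0)]/D = 0.1262 V
V_3 = [(0.07158)(0) - (0.00303)(-0.05)]/D = 0.12 V
Part 1:
  Read off the nodal solution: V_1 = 0.1262 V
Part 2:
  I_R3 = (V_1 - V_3)/R3 = (0.1262 - 0.12)/20 = 0.0003077 A
  Magnitude: I_R3 = 0.0003077 A
Part 3:
  I_R2 = (V_1 - V_2)/R2 = (0.1262 - 0)/47 = 0.002684 A
  P_R2 = I_R2² × R2 = (0.002684)² × 47 = 0.0003387 W

Final answers:
1. V_1 = 0.1262 V
2. I_R3 = 0.0003077 A
3. P_R2 = 0.0003387 W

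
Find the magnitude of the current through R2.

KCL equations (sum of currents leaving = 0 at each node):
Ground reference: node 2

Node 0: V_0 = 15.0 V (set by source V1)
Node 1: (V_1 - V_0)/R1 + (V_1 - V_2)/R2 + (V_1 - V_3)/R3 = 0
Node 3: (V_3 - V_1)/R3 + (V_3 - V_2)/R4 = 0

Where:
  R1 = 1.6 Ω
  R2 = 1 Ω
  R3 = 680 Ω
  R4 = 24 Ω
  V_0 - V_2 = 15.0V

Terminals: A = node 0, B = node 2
Nodal analysis, taking node 2 as the 0 V reference.
Source V1 fixes V_0 = 15 V.
KCL at each unknown node (sum of currents leaving = 0; resistances in Ω):
  Node 1: (V_1 - 15)/1.6 + (V_1 - 0)/1 + (V_1 - V_3)/680 = 0
  Node 3: (V_3 - V_1)/680 + (V_3 - 0)/24 = 0
Collecting terms (coefficients in siemens):
  1.626·V_1 - 0.001471·V_3 = 9.375
  0.04314·V_3 - 0.001471·V_1 = 0
Determinant D = (1.626)(0.04314) - (-0.001471)(-0.001471) = 0.07016
V_1 = [(9.375)(0.04314) - (-0.001471)(0)]/D = 5.764 V
V_3 = [(1.626)(0) - (9.375)(-0.001471)]/D = 0.1965 V
I_R2 = (V_1 - V_2)/R2 = (5.764 - 0)/1 = 5.764 A
|I_R2| = 5.764 A

Final answer: |I_R2| = 5.764 A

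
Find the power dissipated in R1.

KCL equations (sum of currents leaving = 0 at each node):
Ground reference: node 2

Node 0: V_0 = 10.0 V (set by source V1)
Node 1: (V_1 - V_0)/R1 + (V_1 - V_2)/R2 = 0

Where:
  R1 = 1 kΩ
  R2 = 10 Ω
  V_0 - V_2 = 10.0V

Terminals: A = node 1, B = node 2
Nodal analysis, taking node 2 as the 0 V reference.
Source V1 fixes V_0 = 10 V.
KCL at each unknown node (sum of currents leaving = 0; resistances in Ω):
  Node 1: (V_1 - 10)/1000 + (V_1 - 0)/10 = 0
Collecting terms: 0.101 × V_1 = 0.01  =>  V_1 = 0.09901 V
I_R1 = (V_0 - V_1)/R1 = (10 - 0.09901)/1000 = 0.009901 A
P_R1 = I_R1² × R1 = (0.009901)² × 1000 = 0.09803 W

Final answer: 0.09803 W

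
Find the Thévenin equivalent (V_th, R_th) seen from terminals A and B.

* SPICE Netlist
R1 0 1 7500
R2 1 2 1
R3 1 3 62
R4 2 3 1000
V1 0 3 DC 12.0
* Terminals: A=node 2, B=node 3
Step 1 — V_th is the open-circuit voltage V_A - V_B (nothing connected across the terminals).
Nodal analysis, taking node 3 as the 0 V reference.
Source V1 fixes V_0 = 12 V.
KCL at each unknown node (sum of currents leaving = 0; resistances in Ω):
  Node 1: (V_1 - 12)/7500 + (V_1 - V_2)/1 + (V_1 - 0)/62 = 0
  Node 2: (V_2 - V_1)/1 + (V_2 - 0)/1000 = 0
Collecting terms (coefficients in siemens):
  1.016·V_1 - 1·V_2 = 0.0016
  1.001·V_2 - 1·V_1 = 0
Determinant D = (1.016)(1.001) - (-1)(-1) = 0.01728
V_1 = [(0.0016)(1.001) - (-1)(0)]/D = 0.09269 V
V_2 = [(1.016)(0) - (0.0016)(-1)]/D = 0.0926 V
V_th = V_2 - V_3 = 0.0926 - 0 = 0.0926 V
Step 2 — R_th: zero the source — replace V1 by a short circuit (node 3 merges into node 0) — and find the resistance seen between A (node 2) and B (node 0).
Reduce the network between node 2 (A) and node 0 (B) by series/parallel combination:
  Rp1 = R1 ‖ R3 (parallel, both between nodes 0 and 1) = 1/(1/7500 + 1/62) = 61.49 Ω
  Rs1 = R2 + Rp1 (series, joined only at node 1) = 1 + 61.49 = 62.49 Ω
  Rp2 = R4 ‖ Rs1 (parallel, both between nodes 0 and 2) = 1/(1/1000 + 1/62.49) = 58.82 Ω
R_th = 58.82 Ω

Final answer: V_th = 0.0926 V, R_th = 58.82 Ω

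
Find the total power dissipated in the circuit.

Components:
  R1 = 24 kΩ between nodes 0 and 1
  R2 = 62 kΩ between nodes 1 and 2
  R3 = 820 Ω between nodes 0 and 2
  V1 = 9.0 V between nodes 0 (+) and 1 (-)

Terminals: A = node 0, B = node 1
Nodal analysis, taking node 1 as the 0 V reference.
Source V1 fixes V_0 = 9 V.
KCL at each unknown node (sum of currents leaving = 0; resistances in Ω):
  Node 2: (V_2 - 0)/62000 + (V_2 - 9)/820 = 0
Collecting terms: 0.001236 × V_2 = 0.01098  =>  V_2 = 8.883 V
Power in each resistor, P = (ΔV)²/R:
  P_R1 = (9 - 0)²/24000 = 0.003375 W
  P_R2 = (0 - 8.883)²/62000 = 0.001273 W
  P_R3 = (9 - 8.883)²/820 = 0.00001683 W
P_total = P_R1 + P_R2 + P_R3 = 0.004664 W

Final answer: 0.004664 W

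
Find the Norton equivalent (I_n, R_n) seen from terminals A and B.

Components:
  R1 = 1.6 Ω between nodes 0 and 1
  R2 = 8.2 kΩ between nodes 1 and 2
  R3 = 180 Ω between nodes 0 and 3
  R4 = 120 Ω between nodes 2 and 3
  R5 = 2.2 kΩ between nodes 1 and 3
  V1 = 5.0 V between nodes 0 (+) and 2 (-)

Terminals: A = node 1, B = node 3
Find the Thévenin equivalent first; then I_n = V_th/R_th and R_n = R_th.
Step 1 — V_th is the open-circuit voltage V_A - V_B (nothing connected across the terminals).
Nodal analysis, taking node 2 as the 0 V reference.
Source V1 fixes V_0 = 5 V.
KCL at each unknown node (sum of currents leaving = 0; resistances in Ω):
  Node 1: (V_1 - 5)/1.6 + (V_1 - 0)/8200 + (V_1 - V_3)/2200 = 0
  Node 3: (V_3 - 5)/180 + (V_3 - 0)/120 + (V_3 - V_1)/2200 = 0
Collecting terms (coefficients in siemens):
  0.6256·V_1 - 0.0004545·V_3 = 3.125
  0.01434·V_3 - 0.0004545·V_1 = 0.02778
Determinant D = (0.6256)(0.01434) - (-0.0004545)(-0.0004545) = 0.008973
V_1 = [(3.125)(0.01434) - (-0.0004545)(0.02778)]/D = 4.997 V
V_3 = [(0.6256)(0.02778) - (3.125)(-0.0004545)]/D = 2.095 V
V_th = V_1 - V_3 = 4.997 - 2.095 = 2.902 V
Step 2 — R_th: zero the source — replace V1 by a short circuit (node 2 merges into node 0) — and find the resistance seen between A (node 1) and B (node 3).
Reduce the network between node 1 (A) and node 3 (B) by series/parallel combination:
  Rp1 = R1 ‖ R2 (parallel, both between nodes 0 and 1) = 1/(1/1.6 + 1/8200) = 1.6 Ω
  Rp2 = R3 ‖ R4 (parallel, both between nodes 0 and 3) = 1/(1/180 + 1/120) = 72 Ω
  Rs1 = Rp1 + Rp2 (series, joined only at node 0) = 1.6 + 72 = 73.6 Ω
  Rp3 = R5 ‖ Rs1 (parallel, both between nodes 1 and 3) = 1/(1/2200 + 1/73.6) = 71.22 Ω
R_th = 71.22 Ω
I_n = V_th/R_th = 2.902/71.22 = 0.04075 A, and R_n = R_th = 71.22 Ω

Final answer: I_n = 0.04075 A, R_n = 71.22 Ω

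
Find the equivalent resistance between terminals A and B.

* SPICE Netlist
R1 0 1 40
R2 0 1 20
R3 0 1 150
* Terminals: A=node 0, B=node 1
Reduce the network between node 0 (A) and node 1 (B) by series/parallel combination:
  Rp1 = R1 ‖ R2 ‖ R3 (parallel, all between nodes 0 and 1) = 1/(1/40 + 1/20 + 1/150) = 12.24 Ω
R_eq = 12.24 Ω

Final answer: 12.24 Ω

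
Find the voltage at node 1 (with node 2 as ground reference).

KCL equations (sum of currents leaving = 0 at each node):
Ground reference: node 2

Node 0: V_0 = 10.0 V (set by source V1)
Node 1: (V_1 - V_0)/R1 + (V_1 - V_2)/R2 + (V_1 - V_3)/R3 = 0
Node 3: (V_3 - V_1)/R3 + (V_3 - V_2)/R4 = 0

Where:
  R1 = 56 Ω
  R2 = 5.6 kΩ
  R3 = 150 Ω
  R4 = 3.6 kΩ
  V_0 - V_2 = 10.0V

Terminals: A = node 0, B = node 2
Nodal analysis, taking node 2 as the 0 V reference.
Source V1 fixes V_0 = 10 V.
KCL at each unknown node (sum of currents leaving = 0; resistances in Ω):
  Node 1: (V_1 - 10)/56 + (V_1 - 0)/5600 + (V_1 - V_3)/150 = 0
  Node 3: (V_3 - V_1)/150 + (V_3 - 0)/3600 = 0
Collecting terms (coefficients in siemens):
  0.0247·V_1 - 0.006667·V_3 = 0.1786
  0.006944·V_3 - 0.006667·V_1 = 0
Determinant D = (0.0247)(0.006944) - (-0.006667)(-0.006667) = 0.0001271
V_1 = [(0.1786)(0.006944) - (-0.006667)(0)]/D = 9.757 V
V_3 = [(0.0247)(0) - (0.1786)(-0.006667)]/D = 9.366 V
The requested potential is V_1 = 9.757 V.

Final answer: V_1 = 9.757 V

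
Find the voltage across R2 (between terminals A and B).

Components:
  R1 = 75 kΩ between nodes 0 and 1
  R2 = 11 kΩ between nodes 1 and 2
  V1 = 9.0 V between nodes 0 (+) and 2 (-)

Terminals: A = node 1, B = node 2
R1 and R2 are in series across V1 (node 0 → node 1 → node 2), and the output A–B is taken across R2, so this is a voltage divider.
Series current: I = V1/(R1 + R2) = 9/(75000 + 11000) = 9/86000 = 0.0001047 A
V_R2 = I × R2 = V1 × R2/(R1 + R2) = 9 × 11000/86000 = 1.151 V

Final answer: 1.151 V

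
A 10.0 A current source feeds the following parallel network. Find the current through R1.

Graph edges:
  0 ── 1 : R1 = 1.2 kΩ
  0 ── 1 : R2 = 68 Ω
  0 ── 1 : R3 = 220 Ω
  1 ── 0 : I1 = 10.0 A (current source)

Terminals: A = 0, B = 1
All resistors sit directly between nodes 0 and 1, so they are in parallel and share one voltage V; the full source current 10 A splits among them.
1/R_par = 1/1200 + 1/68 + 1/220 = 0.02008 S  =>  R_par = 49.79 Ω
V = I × R_par = 10 × 49.79 = 497.9 V
I_R1 = V/R1 = 497.9/1200 = 0.4149 A

Final answer: 0.4149 A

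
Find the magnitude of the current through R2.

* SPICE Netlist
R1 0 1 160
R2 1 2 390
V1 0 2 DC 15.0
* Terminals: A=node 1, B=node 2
Nodal analysis, taking node 2 as the 0 V reference.
Source V1 fixes V_0 = 15 V.
KCL at each unknown node (sum of currents leaving = 0; resistances in Ω):
  Node 1: (V_1 - 15)/160 + (V_1 - 0)/390 = 0
Collecting terms: 0.008814 × V_1 = 0.09375  =>  V_1 = 10.64 V
I_R2 = (V_1 - V_2)/R2 = (10.64 - 0)/390 = 0.02727 A
|I_R2| = 0.02727 A

Final answer: |I_R2| = 0.02727 A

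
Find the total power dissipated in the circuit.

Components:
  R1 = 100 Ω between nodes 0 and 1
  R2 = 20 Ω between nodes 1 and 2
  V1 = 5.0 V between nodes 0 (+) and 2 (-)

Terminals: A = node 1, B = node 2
Nodal analysis, taking node 2 as the 0 V reference.
Source V1 fixes V_0 = 5 V.
KCL at each unknown node (sum of currents leaving = 0; resistances in Ω):
  Node 1: (V_1 - 5)/100 + (V_1 - 0)/20 = 0
Collecting terms: 0.06 × V_1 = 0.05  =>  V_1 = 0.8333 V
Power in each resistor, P = (ΔV)²/R:
  P_R1 = (5 - 0.8333)²/100 = 0.1736 W
  P_R2 = (0.8333 - 0)²/20 = 0.03472 W
P_total = P_R1 + P_R2 = 0.2083 W

Final answer: 0.2083 W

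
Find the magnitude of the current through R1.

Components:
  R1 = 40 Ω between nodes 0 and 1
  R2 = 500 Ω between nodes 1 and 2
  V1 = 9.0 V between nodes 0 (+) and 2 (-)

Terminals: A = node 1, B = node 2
Nodal analysis, taking node 2 as the 0 V reference.
Source V1 fixes V_0 = 9 V.
KCL at each unknown node (sum of currents leaving = 0; resistances in Ω):
  Node 1: (V_1 - 9)/40 + (V_1 - 0)/500 = 0
Collecting terms: 0.027 × V_1 = 0.225  =>  V_1 = 8.333 V
I_R1 = (V_0 - V_1)/R1 = (9 - 8.333)/40 = 0.01667 A
|I_R1| = 0.01667 A

Final answer: |I_R1| = 0.01667 A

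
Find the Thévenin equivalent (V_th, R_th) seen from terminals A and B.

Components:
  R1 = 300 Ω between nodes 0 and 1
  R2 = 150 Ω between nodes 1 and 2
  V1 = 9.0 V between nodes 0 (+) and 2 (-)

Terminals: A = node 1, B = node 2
Step 1 — V_th is the open-circuit voltage V_A - V_B (nothing connected across the terminals).
Nodal analysis, taking node 2 as the 0 V reference.
Source V1 fixes V_0 = 9 V.
KCL at each unknown node (sum of currents leaving = 0; resistances in Ω):
  Node 1: (V_1 - 9)/300 + (V_1 - 0)/150 = 0
Collecting terms: 0.01 × V_1 = 0.03  =>  V_1 = 3 V
V_th = V_1 - V_2 = 3 - 0 = 3 V
Step 2 — R_th: zero the source — replace V1 by a short circuit (node 2 merges into node 0) — and find the resistance seen between A (node 1) and B (node 0).
Reduce the network between node 1 (A) and node 0 (B) by series/parallel combination:
  Rp1 = R1 ‖ R2 (parallel, both between nodes 0 and 1) = 1/(1/300 + 1/150) = 100 Ω
R_th = 100 Ω

Final answer: V_th = 3 V, R_th = 100 Ω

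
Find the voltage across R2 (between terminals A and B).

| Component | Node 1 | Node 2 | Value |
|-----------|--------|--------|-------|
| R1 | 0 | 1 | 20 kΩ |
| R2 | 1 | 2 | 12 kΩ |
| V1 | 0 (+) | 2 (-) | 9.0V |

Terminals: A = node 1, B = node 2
R1 and R2 are in series across V1 (node 0 → node 1 → node 2), and the output A–B is taken across R2, so this is a voltage divider.
Series current: I = V1/(R1 + R2) = 9/(20000 + 12000) = 9/32000 = 0.0002812 A
V_R2 = I × R2 = V1 × R2/(R1 + R2) = 9 × 12000/32000 = 3.375 V

Final answer: 3.375 V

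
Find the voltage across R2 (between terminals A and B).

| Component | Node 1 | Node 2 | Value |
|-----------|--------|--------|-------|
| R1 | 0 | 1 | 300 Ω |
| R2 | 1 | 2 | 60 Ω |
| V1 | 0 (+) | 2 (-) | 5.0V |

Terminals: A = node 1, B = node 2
R1 and R2 are in series across V1 (node 0 → node 1 → node 2), and the output A–B is taken across R2, so this is a voltage divider.
Series current: I = V1/(R1 + R2) = 5/(300 + 60) = 5/360 = 0.01389 A
V_R2 = I × R2 = V1 × R2/(R1 + R2) = 5 × 60/360 = 0.8333 V

Final answer: 0.8333 V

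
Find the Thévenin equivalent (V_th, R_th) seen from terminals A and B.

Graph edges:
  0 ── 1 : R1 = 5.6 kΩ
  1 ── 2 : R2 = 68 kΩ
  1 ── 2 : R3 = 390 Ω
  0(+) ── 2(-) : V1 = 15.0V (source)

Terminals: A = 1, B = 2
Step 1 — V_th is the open-circuit voltage V_A - V_B (nothing connected across the terminals).
Nodal analysis, taking node 2 as the 0 V reference.
Source V1 fixes V_0 = 15 V.
KCL at each unknown node (sum of currents leaving = 0; resistances in Ω):
  Node 1: (V_1 - 15)/5600 + (V_1 - 0)/68000 + (V_1 - 0)/390 = 0
Collecting terms: 0.002757 × V_1 = 0.002679  =>  V_1 = 0.9714 V
V_th = V_1 - V_2 = 0.9714 - 0 = 0.9714 V
Step 2 — R_th: zero the source — replace V1 by a short circuit (node 2 merges into node 0) — and find the resistance seen between A (node 1) and B (node 0).
Reduce the network between node 1 (A) and node 0 (B) by series/parallel combination:
  Rp1 = R1 ‖ R2 ‖ R3 (parallel, all between nodes 0 and 1) = 1/(1/5600 + 1/68000 + 1/390) = 362.7 Ω
R_th = 362.7 Ω

Final answer: V_th = 0.9714 V, R_th = 362.7 Ω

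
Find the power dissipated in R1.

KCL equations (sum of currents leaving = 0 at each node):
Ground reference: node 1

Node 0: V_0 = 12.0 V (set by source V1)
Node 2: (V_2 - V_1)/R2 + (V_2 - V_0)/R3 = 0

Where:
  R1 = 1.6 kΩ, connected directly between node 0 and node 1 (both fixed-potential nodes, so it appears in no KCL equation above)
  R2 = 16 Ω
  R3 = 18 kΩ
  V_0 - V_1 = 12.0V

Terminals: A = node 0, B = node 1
Nodal analysis, taking node 1 as the 0 V reference.
Source V1 fixes V_0 = 12 V.
KCL at each unknown node (sum of currents leaving = 0; resistances in Ω):
  Node 2: (V_2 - 0)/16 + (V_2 - 12)/18000 = 0
Collecting terms: 0.06256 × V_2 = 0.0006667  =>  V_2 = 0.01066 V
I_R1 = (V_0 - V_1)/R1 = (12 - 0)/1600 = 0.0075 A
P_R1 = I_R1² × R1 = (0.0075)² × 1600 = 0.09 W

Final answer: 0.09 W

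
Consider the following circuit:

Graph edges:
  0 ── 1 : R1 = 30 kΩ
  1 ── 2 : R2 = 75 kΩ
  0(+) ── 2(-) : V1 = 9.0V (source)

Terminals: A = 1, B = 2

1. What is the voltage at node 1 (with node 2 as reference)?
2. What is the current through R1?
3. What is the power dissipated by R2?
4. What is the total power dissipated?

Nodal analysis, taking node 2 as the 0 V reference.
Source V1 fixes V_0 = 9 V.
KCL at each unknown node (sum of currents leaving = 0; resistances in Ω):
  Node 1: (V_1 - 9)/30000 + (V_1 - 0)/75000 = 0
Collecting terms: 0.00004667 × V_1 = 0.0003  =>  V_1 = 6.429 V
Part 1:
  Read off the nodal solution: V_1 = 6.429 V
Part 2:
  I_R1 = (V_0 - V_1)/R1 = (9 - 6.429)/30000 = 0.00008571 A
  Magnitude: I_R1 = 0.00008571 A
Part 3:
  I_R2 = (V_1 - V_2)/R2 = (6.429 - 0)/75000 = 0.00008571 A
  P_R2 = I_R2² × R2 = (0.00008571)² × 75000 = 0.000551 W
Part 4:
  Power in each resistor, P = (ΔV)²/R:
    P_R1 = (9 - 6.429)²/30000 = 0.0002204 W
    P_R2 = (6.429 - 0)²/75000 = 0.000551 W
  P_total = P_R1 + P_R2 = 0.0007714 W

Final answers:
1. V_1 = 6.429 V
2. I_R1 = 8.571e-05 A
3. P_R2 = 0.000551 W
4. P_total = 0.0007714 W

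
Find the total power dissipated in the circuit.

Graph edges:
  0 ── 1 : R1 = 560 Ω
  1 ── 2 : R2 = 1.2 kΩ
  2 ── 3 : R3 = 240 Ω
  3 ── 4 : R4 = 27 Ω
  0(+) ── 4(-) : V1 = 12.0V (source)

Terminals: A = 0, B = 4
Nodal analysis, taking node 4 as the 0 V reference.
Source V1 fixes V_0 = 12 V.
KCL at each unknown node (sum of currents leaving = 0; resistances in Ω):
  Node 1: (V_1 - 12)/560 + (V_1 - V_2)/1200 = 0
  Node 2: (V_2 - V_1)/1200 + (V_2 - V_3)/240 = 0
  Node 3: (V_3 - V_2)/240 + (V_3 - 0)/27 = 0
Collecting terms (coefficients in siemens):
  0.002619·V_1 - 0.0008333·V_2 = 0.02143
  0.005·V_2 - 0.0008333·V_1 - 0.004167·V_3 = 0
  0.0412·V_3 - 0.004167·V_2 = 0
Solving these 3 simultaneous equations (Gaussian elimination) gives:
  V_1 = 8.685 V, V_2 = 1.581 V, V_3 = 0.1598 V
Power in each resistor, P = (ΔV)²/R:
  P_R1 = (12 - 8.685)²/560 = 0.01963 W
  P_R2 = (8.685 - 1.581)²/1200 = 0.04206 W
  P_R3 = (1.581 - 0.1598)²/240 = 0.008411 W
  P_R4 = (0.1598 - 0)²/27 = 0.0009463 W
P_total = P_R1 + P_R2 + P_R3 + P_R4 = 0.07104 W

Final answer: 0.07104 W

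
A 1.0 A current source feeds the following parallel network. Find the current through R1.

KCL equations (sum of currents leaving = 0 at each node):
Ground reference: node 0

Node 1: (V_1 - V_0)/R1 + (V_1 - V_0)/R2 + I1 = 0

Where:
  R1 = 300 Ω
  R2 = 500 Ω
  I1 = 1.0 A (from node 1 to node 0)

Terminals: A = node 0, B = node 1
All resistors sit directly between nodes 0 and 1, so they are in parallel and share one voltage V; the full source current 1 A splits among them.
1/R_par = 1/300 + 1/500 = 0.005333 S  =>  R_par = 187.5 Ω
V = I × R_par = 1 × 187.5 = 187.5 V
I_R1 = V/R1 = 187.5/300 = 0.625 A

Final answer: 0.625 A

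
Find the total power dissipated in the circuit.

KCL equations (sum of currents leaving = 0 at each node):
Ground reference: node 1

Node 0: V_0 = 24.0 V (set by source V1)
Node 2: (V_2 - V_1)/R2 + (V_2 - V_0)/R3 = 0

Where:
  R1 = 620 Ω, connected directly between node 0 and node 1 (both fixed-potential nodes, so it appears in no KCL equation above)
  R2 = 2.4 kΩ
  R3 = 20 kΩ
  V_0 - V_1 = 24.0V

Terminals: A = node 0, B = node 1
Nodal analysis, taking node 1 as the 0 V reference.
Source V1 fixes V_0 = 24 V.
KCL at each unknown node (sum of currents leaving = 0; resistances in Ω):
  Node 2: (V_2 - 0)/2400 + (V_2 - 24)/20000 = 0
Collecting terms: 0.0004667 × V_2 = 0.0012  =>  V_2 = 2.571 V
Power in each resistor, P = (ΔV)²/R:
  P_R1 = (24 - 0)²/620 = 0.929 W
  P_R2 = (0 - 2.571)²/2400 = 0.002755 W
  P_R3 = (24 - 2.571)²/20000 = 0.02296 W
P_total = P_R1 + P_R2 + P_R3 = 0.9547 W

Final answer: 0.9547 W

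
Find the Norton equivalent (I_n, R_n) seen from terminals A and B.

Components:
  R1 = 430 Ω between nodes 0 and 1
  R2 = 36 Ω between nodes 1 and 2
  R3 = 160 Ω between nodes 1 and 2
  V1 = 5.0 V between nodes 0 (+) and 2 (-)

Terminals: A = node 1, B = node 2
Find the Thévenin equivalent first; then I_n = V_th/R_th and R_n = R_th.
Step 1 — V_th is the open-circuit voltage V_A - V_B (nothing connected across the terminals).
Nodal analysis, taking node 2 as the 0 V reference.
Source V1 fixes V_0 = 5 V.
KCL at each unknown node (sum of currents leaving = 0; resistances in Ω):
  Node 1: (V_1 - 5)/430 + (V_1 - 0)/36 + (V_1 - 0)/160 = 0
Collecting terms: 0.03635 × V_1 = 0.01163  =>  V_1 = 0.3199 V
V_th = V_1 - V_2 = 0.3199 - 0 = 0.3199 V
Step 2 — R_th: zero the source — replace V1 by a short circuit (node 2 merges into node 0) — and find the resistance seen between A (node 1) and B (node 0).
Reduce the network between node 1 (A) and node 0 (B) by series/parallel combination:
  Rp1 = R1 ‖ R2 ‖ R3 (parallel, all between nodes 0 and 1) = 1/(1/430 + 1/36 + 1/160) = 27.51 Ω
R_th = 27.51 Ω
I_n = V_th/R_th = 0.3199/27.51 = 0.01163 A, and R_n = R_th = 27.51 Ω

Final answer: I_n = 0.01163 A, R_n = 27.51 Ω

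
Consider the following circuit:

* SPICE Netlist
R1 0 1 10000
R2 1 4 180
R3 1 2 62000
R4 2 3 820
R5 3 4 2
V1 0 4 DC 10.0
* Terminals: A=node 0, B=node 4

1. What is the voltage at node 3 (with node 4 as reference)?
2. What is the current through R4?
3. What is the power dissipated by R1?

Nodal analysis, taking node 4 as the 0 V reference.
Source V1 fixes V_0 = 10 V.
KCL at each unknown node (sum of currents leaving = 0; resistances in Ω):
  Node 1: (V_1 - 10)/10000 + (V_1 - 0)/180 + (V_1 - V_2)/62000 = 0
  Node 2: (V_2 - V_1)/62000 + (V_2 - V_3)/820 = 0
  Node 3: (V_3 - V_2)/820 + (V_3 - 0)/2 = 0
Collecting terms (coefficients in siemens):
  0.005672·V_1 - 0.00001613·V_2 = 0.001
  0.001236·V_2 - 0.00001613·V_1 - 0.00122·V_3 = 0
  0.5012·V_3 - 0.00122·V_2 = 0
Solving these 3 simultaneous equations (Gaussian elimination) gives:
  V_1 = 0.1763 V, V_2 = 0.002307 V, V_3 = 0.000005613 V
Part 1:
  Read off the nodal solution: V_3 = 0.000005613 V
Part 2:
  I_R4 = (V_2 - V_3)/R4 = (0.002307 - 0.000005613)/820 = 0.000002807 A
  Magnitude: I_R4 = 0.000002807 A
Part 3:
  I_R1 = (V_0 - V_1)/R1 = (10 - 0.1763)/10000 = 0.0009824 A
  P_R1 = I_R1² × R1 = (0.0009824)² × 10000 = 0.00965 W

Final answers:
1. V_3 = 5.613e-06 V
2. I_R4 = 2.807e-06 A
3. P_R1 = 0.00965 W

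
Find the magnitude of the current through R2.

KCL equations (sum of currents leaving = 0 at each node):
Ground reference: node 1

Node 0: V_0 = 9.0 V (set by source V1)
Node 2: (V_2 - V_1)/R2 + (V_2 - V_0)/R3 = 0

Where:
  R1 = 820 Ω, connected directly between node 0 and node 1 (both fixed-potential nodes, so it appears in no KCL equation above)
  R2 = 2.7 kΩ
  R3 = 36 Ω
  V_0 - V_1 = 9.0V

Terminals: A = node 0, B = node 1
Nodal analysis, taking node 1 as the 0 V reference.
Source V1 fixes V_0 = 9 V.
KCL at each unknown node (sum of currents leaving = 0; resistances in Ω):
  Node 2: (V_2 - 0)/2700 + (V_2 - 9)/36 = 0
Collecting terms: 0.02815 × V_2 = 0.25  =>  V_2 = 8.882 V
I_R2 = (V_1 - V_2)/R2 = (0 - 8.882)/2700 = -0.003289 A
|I_R2| = 0.003289 A

Final answer: |I_R2| = 0.003289 A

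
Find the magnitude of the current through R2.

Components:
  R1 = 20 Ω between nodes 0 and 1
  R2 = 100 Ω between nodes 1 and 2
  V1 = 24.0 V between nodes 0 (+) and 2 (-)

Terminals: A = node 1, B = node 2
Nodal analysis, taking node 2 as the 0 V reference.
Source V1 fixes V_0 = 24 V.
KCL at each unknown node (sum of currents leaving = 0; resistances in Ω):
  Node 1: (V_1 - 24)/20 + (V_1 - 0)/100 = 0
Collecting terms: 0.06 × V_1 = 1.2  =>  V_1 = 20 V
I_R2 = (V_1 - V_2)/R2 = (20 - 0)/100 = 0.2 A
|I_R2| = 0.2 A

Final answer: |I_R2| = 0.2 A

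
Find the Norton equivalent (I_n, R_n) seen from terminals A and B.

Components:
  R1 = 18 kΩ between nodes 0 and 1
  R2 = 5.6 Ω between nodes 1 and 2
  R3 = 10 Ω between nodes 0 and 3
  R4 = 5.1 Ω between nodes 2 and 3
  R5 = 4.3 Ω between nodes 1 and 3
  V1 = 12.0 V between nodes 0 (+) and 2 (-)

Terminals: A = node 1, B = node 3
Find the Thévenin equivalent first; then I_n = V_th/R_th and R_n = R_th.
Step 1 — V_th is the open-circuit voltage V_A - V_B (nothing connected across the terminals).
Nodal analysis, taking node 2 as the 0 V reference.
Source V1 fixes V_0 = 12 V.
KCL at each unknown node (sum of currents leaving = 0; resistances in Ω):
  Node 1: (V_1 - 12)/18000 + (V_1 - 0)/5.6 + (V_1 - V_3)/4.3 = 0
  Node 3: (V_3 - 12)/10 + (V_3 - 0)/5.1 + (V_3 - V_1)/4.3 = 0
Collecting terms (coefficients in siemens):
  0.4112·V_1 - 0.2326·V_3 = 0.0006667
  0.5286·V_3 - 0.2326·V_1 = 1.2
Determinant D = (0.4112)(0.5286) - (-0.2326)(-0.2326) = 0.1633
V_1 = [(0.0006667)(0.5286) - (-0.2326)(1.2)]/D = 1.711 V
V_3 = [(0.4112)(1.2) - (0.0006667)(-0.2326)]/D = 3.023 V
V_th = V_1 - V_3 = 1.711 - 3.023 = -1.312 V
Step 2 — R_th: zero the source — replace V1 by a short circuit (node 2 merges into node 0) — and find the resistance seen between A (node 1) and B (node 3).
Reduce the network between node 1 (A) and node 3 (B) by series/parallel combination:
  Rp1 = R1 ‖ R2 (parallel, both between nodes 0 and 1) = 1/(1/18000 + 1/5.6) = 5.598 Ω
  Rp2 = R3 ‖ R4 (parallel, both between nodes 0 and 3) = 1/(1/10 + 1/5.1) = 3.377 Ω
  Rs1 = Rp1 + Rp2 (series, joined only at node 0) = 5.598 + 3.377 = 8.976 Ω
  Rp3 = R5 ‖ Rs1 (parallel, both between nodes 1 and 3) = 1/(1/4.3 + 1/8.976) = 2.907 Ω
R_th = 2.907 Ω
I_n = V_th/R_th = -1.312/2.907 = -0.4511 A, and R_n = R_th = 2.907 Ω

Final answer: I_n = -0.4511 A, R_n = 2.907 Ω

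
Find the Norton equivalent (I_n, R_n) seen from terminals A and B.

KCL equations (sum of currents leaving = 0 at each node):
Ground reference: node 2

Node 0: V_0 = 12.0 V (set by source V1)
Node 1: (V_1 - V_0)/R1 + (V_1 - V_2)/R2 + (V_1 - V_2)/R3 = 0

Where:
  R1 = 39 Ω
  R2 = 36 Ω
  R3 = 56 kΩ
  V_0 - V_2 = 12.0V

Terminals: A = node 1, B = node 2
Find the Thévenin equivalent first; then I_n = V_th/R_th and R_n = R_th.
Step 1 — V_th is the open-circuit voltage V_A - V_B (nothing connected across the terminals).
Nodal analysis, taking node 2 as the 0 V reference.
Source V1 fixes V_0 = 12 V.
KCL at each unknown node (sum of currents leaving = 0; resistances in Ω):
  Node 1: (V_1 - 12)/39 + (V_1 - 0)/36 + (V_1 - 0)/56000 = 0
Collecting terms: 0.05344 × V_1 = 0.3077  =>  V_1 = 5.758 V
V_th = V_1 - V_2 = 5.758 - 0 = 5.758 V
Step 2 — R_th: zero the source — replace V1 by a short circuit (node 2 merges into node 0) — and find the resistance seen between A (node 1) and B (node 0).
Reduce the network between node 1 (A) and node 0 (B) by series/parallel combination:
  Rp1 = R1 ‖ R2 ‖ R3 (parallel, all between nodes 0 and 1) = 1/(1/39 + 1/36 + 1/56000) = 18.71 Ω
R_th = 18.71 Ω
I_n = V_th/R_th = 5.758/18.71 = 0.3077 A, and R_n = R_th = 18.71 Ω

Final answer: I_n = 0.3077 A, R_n = 18.71 Ω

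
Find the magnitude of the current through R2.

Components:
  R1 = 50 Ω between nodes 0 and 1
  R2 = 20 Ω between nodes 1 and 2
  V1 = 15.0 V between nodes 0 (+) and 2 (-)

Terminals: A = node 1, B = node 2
Nodal analysis, taking node 2 as the 0 V reference.
Source V1 fixes V_0 = 15 V.
KCL at each unknown node (sum of currents leaving = 0; resistances in Ω):
  Node 1: (V_1 - 15)/50 + (V_1 - 0)/20 = 0
Collecting terms: 0.07 × V_1 = 0.3  =>  V_1 = 4.286 V
I_R2 = (V_1 - V_2)/R2 = (4.286 - 0)/20 = 0.2143 A
|I_R2| = 0.2143 A

Final answer: |I_R2| = 0.2143 A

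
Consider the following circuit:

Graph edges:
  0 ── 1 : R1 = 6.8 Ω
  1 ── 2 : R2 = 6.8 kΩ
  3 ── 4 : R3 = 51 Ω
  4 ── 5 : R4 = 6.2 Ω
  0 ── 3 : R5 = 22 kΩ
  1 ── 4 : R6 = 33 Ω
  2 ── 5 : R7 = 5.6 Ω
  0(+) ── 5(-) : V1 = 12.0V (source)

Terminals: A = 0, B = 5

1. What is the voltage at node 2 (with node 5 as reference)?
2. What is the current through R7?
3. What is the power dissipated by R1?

Nodal analysis, taking node 5 as the 0 V reference.
Source V1 fixes V_0 = 12 V.
KCL at each unknown node (sum of currents leaving = 0; resistances in Ω):
  Node 1: (V_1 - 12)/6.8 + (V_1 - V_2)/6800 + (V_1 - V_4)/33 = 0
  Node 2: (V_2 - V_1)/6800 + (V_2 - 0)/5.6 = 0
  Node 3: (V_3 - V_4)/51 + (V_3 - 12)/22000 = 0
  Node 4: (V_4 - V_3)/51 + (V_4 - 0)/6.2 + (V_4 - V_1)/33 = 0
Collecting terms (coefficients in siemens):
  0.1775·V_1 - 0.0001471·V_2 - 0.0303·V_4 = 1.765
  0.1787·V_2 - 0.0001471·V_1 = 0
  0.01965·V_3 - 0.01961·V_4 = 0.0005455
  0.2112·V_4 - 0.0303·V_1 - 0.01961·V_3 = 0
Solving these 4 simultaneous equations (Gaussian elimination) gives:
  V_1 = 10.22 V, V_2 = 0.008408 V, V_3 = 1.643 V, V_4 = 1.619 V
Part 1:
  Read off the nodal solution: V_2 = 0.008408 V
Part 2:
  I_R7 = (V_2 - V_5)/R7 = (0.008408 - 0)/5.6 = 0.001501 A
  Magnitude: I_R7 = 0.001501 A
Part 3:
  I_R1 = (V_0 - V_1)/R1 = (12 - 10.22)/6.8 = 0.2621 A
  P_R1 = I_R1² × R1 = (0.2621)² × 6.8 = 0.4671 W

Final answers:
1. V_2 = 0.008408 V
2. I_R7 = 0.001501 A
3. P_R1 = 0.4671 W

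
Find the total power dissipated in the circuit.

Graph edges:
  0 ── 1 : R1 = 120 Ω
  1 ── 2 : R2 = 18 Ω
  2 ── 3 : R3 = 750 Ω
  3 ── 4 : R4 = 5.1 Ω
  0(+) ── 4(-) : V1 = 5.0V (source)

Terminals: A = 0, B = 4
Nodal analysis, taking node 4 as the 0 V reference.
Source V1 fixes V_0 = 5 V.
KCL at each unknown node (sum of currents leaving = 0; resistances in Ω):
  Node 1: (V_1 - 5)/120 + (V_1 - V_2)/18 = 0
  Node 2: (V_2 - V_1)/18 + (V_2 - V_3)/750 = 0
  Node 3: (V_3 - V_2)/750 + (V_3 - 0)/5.1 = 0
Collecting terms (coefficients in siemens):
  0.06389·V_1 - 0.05556·V_2 = 0.04167
  0.05689·V_2 - 0.05556·V_1 - 0.001333·V_3 = 0
  0.1974·V_3 - 0.001333·V_2 = 0
Solving these 3 simultaneous equations (Gaussian elimination) gives:
  V_1 = 4.328 V, V_2 = 4.227 V, V_3 = 0.02855 V
Power in each resistor, P = (ΔV)²/R:
  P_R1 = (5 - 4.328)²/120 = 0.003761 W
  P_R2 = (4.328 - 4.227)²/18 = 0.0005642 W
  P_R3 = (4.227 - 0.02855)²/750 = 0.02351 W
  P_R4 = (0.02855 - 0)²/5.1 = 0.0001598 W
P_total = P_R1 + P_R2 + P_R3 + P_R4 = 0.02799 W

Final answer: 0.02799 W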